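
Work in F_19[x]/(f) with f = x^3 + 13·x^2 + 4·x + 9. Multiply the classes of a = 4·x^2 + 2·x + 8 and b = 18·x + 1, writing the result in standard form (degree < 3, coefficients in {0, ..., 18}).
Multiply as integer polynomials: a · b = 72·x^3 + 40·x^2 + 146·x + 8. Reducing coefficients mod 19: a · b ≡ 15·x^3 + 2·x^2 + 13·x + 8. Now divide by f(x) = x^3 + 13·x^2 + 4·x + 9 in F_19[x], eliminating the leading term at each step:
  leading term 15·x^3: subtract (15)·f(x) = 15·x^3 + 5·x^2 + 3·x + 2, leaving 16·x^2 + 10·x + 6 (coefficients mod 19)
The degree is now < 3, so this is the remainder. Hence a · b ≡ 16·x^2 + 10·x + 6 in F_19[x]/(f).

Final answer: a · b ≡ 16·x^2 + 10·x + 6 (mod f(x))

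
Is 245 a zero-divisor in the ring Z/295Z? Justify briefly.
YES

gcd(245, 295) = 5 > 1, so 245 is not a unit in Z/295Z. In Z/nZ every nonzero non-unit is a zero-divisor: explicitly, take b = 295/gcd = 59 ≠ 0 (mod 295); then 245·59 = 14455 = 49·295, i.e. 245·59 ≡ 0 (mod 295). So 245 is a zero-divisor.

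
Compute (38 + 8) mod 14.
Reduce the summands first: 38 ≡ 10 (mod 14), so 38 + 8 ≡ 10 + 8 (mod 14). 10 + 8 = 18; 18 = 1·14 + 4, so (38 + 8) mod 14 = 4.

Final answer: 4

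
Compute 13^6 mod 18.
1

Use repeated squaring. Binary(6) = 110. Walk through the bits of the exponent 6 left-to-right: at each bit after the leading one, square the running value, then multiply by 13 if the bit is 1 (always reducing mod 18):
  bit 1 = 1 (leading): start with 13.
  bit 2 = 1: square 13^2 = 169 ≡ 7; bit is 1, so multiply 7·13 = 91 ≡ 1 (mod 18).
  bit 3 = 0: square 1^2 = 1 (mod 18).
Final value: 13^6 ≡ 1 (mod 18).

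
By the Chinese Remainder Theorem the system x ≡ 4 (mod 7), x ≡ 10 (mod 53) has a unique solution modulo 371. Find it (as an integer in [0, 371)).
The moduli 7, 53 are pairwise coprime, so by the CRT there is a unique solution mod 7·53 = 371.
Solve by successive substitution. Start with x ≡ 4 (mod 7).
  Combine with x ≡ 10 (mod 53): write x = 4 + 7·t and require 4 + 7·t ≡ 10 (mod 53), i.e. 7·t ≡ 10 − 4 ≡ 6 (mod 53). Since 7^(−1) ≡ 38 (mod 53), t ≡ 38·6 ≡ 16 (mod 53). So x ≡ 4 + 7·16 = 116 (mod 371).
Unique solution in [0, 371): x = 116.

Final answer: x ≡ 116 (mod 371); the representative in [0, 371) is 116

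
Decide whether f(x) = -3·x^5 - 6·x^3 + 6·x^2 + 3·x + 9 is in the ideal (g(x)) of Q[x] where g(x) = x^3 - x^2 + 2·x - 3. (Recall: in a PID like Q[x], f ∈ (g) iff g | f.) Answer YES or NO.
YES

In Q[x] the ideal (g) consists of all multiples of g, so f ∈ (g) iff g | f, i.e. iff the remainder of f on division by g is 0. Divide f by g (g is monic, so eliminate the leading term of the running remainder at each step):
  leading term -3·x^5: subtract (-3·x^2)·g(x) = -3·x^5 + 3·x^4 - 6·x^3 + 9·x^2, leaving -3·x^4 - 3·x^2 + 3·x + 9
  leading term -3·x^4: subtract (-3·x)·g(x) = -3·x^4 + 3·x^3 - 6·x^2 + 9·x, leaving -3·x^3 + 3·x^2 - 6·x + 9
  leading term -3·x^3: subtract (-3)·g(x) = -3·x^3 + 3·x^2 - 6·x + 9, leaving 0
The remainder is 0, so f(x) = g(x) · h(x) with h(x) = -3·x^2 - 3·x - 3. Hence g | f, i.e. f ∈ (g).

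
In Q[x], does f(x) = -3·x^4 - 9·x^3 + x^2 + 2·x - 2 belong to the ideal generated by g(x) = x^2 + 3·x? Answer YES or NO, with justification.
NO

In Q[x] the ideal (g) consists of all multiples of g, so f ∈ (g) iff g | f, i.e. iff the remainder of f on division by g is 0. Divide f by g (g is monic, so eliminate the leading term of the running remainder at each step):
  leading term -3·x^4: subtract (-3·x^2)·g(x) = -3·x^4 - 9·x^3, leaving x^2 + 2·x - 2
  leading term x^2: subtract (1)·g(x) = x^2 + 3·x, leaving -x - 2
The remainder r(x) = -x - 2 ≠ 0 (and deg r < deg g), so g ∤ f, i.e. f ∉ (g).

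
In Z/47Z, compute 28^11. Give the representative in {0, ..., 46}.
Use repeated squaring. Binary(11) = 1011. Walk through the bits of the exponent 11 left-to-right: at each bit after the leading one, square the running value, then multiply by 28 if the bit is 1 (always reducing mod 47):
  bit 1 = 1 (leading): start with 28.
  bit 2 = 0: square 28^2 = 784 ≡ 32 (mod 47).
  bit 3 = 1: square 32^2 = 1024 ≡ 37; bit is 1, so multiply 37·28 = 1036 ≡ 2 (mod 47).
  bit 4 = 1: square 2^2 = 4; bit is 1, so multiply 4·28 = 112 ≡ 18 (mod 47).
Final value: 28^11 ≡ 18 (mod 47).

Final answer: 18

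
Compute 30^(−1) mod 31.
Apply the extended Euclidean algorithm to (31, 30), tracking rows (r, s, t) with s·31 + t·30 = r. Each division r_prev = q·r_cur + r_new produces the new row as (previous row) − q·(current row):
  row A: (31, 1, 0)   [1·31 + 0·30 = 31]
  row B: (30, 0, 1)   [0·31 + 1·30 = 30]
  31 = 1·30 + 1   → row C = row A − 1·row B = (1, 1, −1)   [check: 1·31 − 1·30 = 1]
  30 = 30·1 + 0   → remainder 0, stop. gcd = 1 (last nonzero row C).
The gcd is 1, so 30 is invertible mod 31. The last nonzero row gives 1·31 − 1·30 = 1, so t = −1. So 30^(−1) ≡ −1 ≡ 30 (mod 31). Verify: 30 · 30 = 900 ≡ 1 (mod 31). ✓

Final answer: 30^(−1) ≡ 30 (mod 31)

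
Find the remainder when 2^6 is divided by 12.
Use repeated squaring. Binary(6) = 110. Walk through the bits of the exponent 6 left-to-right: at each bit after the leading one, square the running value, then multiply by 2 if the bit is 1 (always reducing mod 12):
  bit 1 = 1 (leading): start with 2.
  bit 2 = 1: square 2^2 = 4; bit is 1, so multiply 4·2 = 8 (mod 12).
  bit 3 = 0: square 8^2 = 64 ≡ 4 (mod 12).
Final value: 2^6 ≡ 4 (mod 12).

Final answer: 4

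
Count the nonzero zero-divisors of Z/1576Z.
In Z/1576Z each nonzero element is either a unit (gcd with 1576 is 1) or a zero-divisor (gcd > 1). The number of units is φ(1576): factorise 1576 = 2^3 · 197, so φ(1576) = (2^3 − 2^2) · (197 − 1) = 4 · 196 = 784. The nonzero elements number 1576 − 1 = 1575. Hence the nonzero zero-divisors number 1575 − 784 = 791.

Final answer: Z/1576Z has 791 nonzero zero-divisors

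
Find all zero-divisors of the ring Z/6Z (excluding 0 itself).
nonzero zero-divisors of Z/6Z = {2, 3, 4}

An element a ∈ Z/6Z (with a ≠ 0) is a zero-divisor iff gcd(a, 6) > 1 (because a is a unit precisely when gcd(a, n) = 1, and in Z/nZ every nonzero, non-unit element is a zero-divisor). Scan a = 1, ..., 5 and keep those with gcd(a, 6) > 1:
  gcd(2, 6) = 2, gcd(3, 6) = 3, gcd(4, 6) = 2.
All other a ∈ {1, ..., 5} have gcd(a, 6) = 1 and are units. So the nonzero zero-divisors are exactly the 3 values of a appearing in this scan.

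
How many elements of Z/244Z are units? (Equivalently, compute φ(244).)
Z/244Z has φ(244) = 120 units

An element a ∈ Z/244Z is a unit iff gcd(a, 244) = 1, so the number of units is φ(244). φ is multiplicative, with φ(p^e) = p^e − p^(e−1). Factorise 244 = 2^2 · 61. Then
  φ(244) = (2^2 − 2^1) · (61 − 1) = 2 · 60 = 120.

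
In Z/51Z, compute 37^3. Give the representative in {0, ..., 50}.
10

Use repeated squaring. Binary(3) = 11. Walk through the bits of the exponent 3 left-to-right: at each bit after the leading one, square the running value, then multiply by 37 if the bit is 1 (always reducing mod 51):
  bit 1 = 1 (leading): start with 37.
  bit 2 = 1: square 37^2 = 1369 ≡ 43; bit is 1, so multiply 43·37 = 1591 ≡ 10 (mod 51).
Final value: 37^3 ≡ 10 (mod 51).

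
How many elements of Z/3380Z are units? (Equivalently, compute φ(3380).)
An element a ∈ Z/3380Z is a unit iff gcd(a, 3380) = 1, so the number of units is φ(3380). φ is multiplicative, with φ(p^e) = p^e − p^(e−1). Factorise 3380 = 2^2 · 5 · 13^2. Then
  φ(3380) = (2^2 − 2^1) · (5 − 1) · (13^2 − 13^1) = 2 · 4 · 156 = 1248.

Final answer: Z/3380Z has φ(3380) = 1248 units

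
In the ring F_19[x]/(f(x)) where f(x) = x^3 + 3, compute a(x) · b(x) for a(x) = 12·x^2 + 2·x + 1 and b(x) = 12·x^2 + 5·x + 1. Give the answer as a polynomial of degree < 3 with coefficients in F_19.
a · b ≡ 15·x^2 + 12·x + 15 (mod f(x))

Multiply as integer polynomials: a · b = 144·x^4 + 84·x^3 + 34·x^2 + 7·x + 1. Reducing coefficients mod 19: a · b ≡ 11·x^4 + 8·x^3 + 15·x^2 + 7·x + 1. Now divide by f(x) = x^3 + 3 in F_19[x], eliminating the leading term at each step:
  leading term 11·x^4: subtract (11·x)·f(x) = 11·x^4 + 14·x, leaving 8·x^3 + 15·x^2 + 12·x + 1 (coefficients mod 19)
  leading term 8·x^3: subtract (8)·f(x) = 8·x^3 + 5, leaving 15·x^2 + 12·x + 15 (coefficients mod 19)
The degree is now < 3, so this is the remainder. Hence a · b ≡ 15·x^2 + 12·x + 15 in F_19[x]/(f).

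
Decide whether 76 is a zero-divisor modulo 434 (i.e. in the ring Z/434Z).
YES

gcd(76, 434) = 2 > 1, so 76 is not a unit in Z/434Z. In Z/nZ every nonzero non-unit is a zero-divisor: explicitly, take b = 434/gcd = 217 ≠ 0 (mod 434); then 76·217 = 16492 = 38·434, i.e. 76·217 ≡ 0 (mod 434). So 76 is a zero-divisor.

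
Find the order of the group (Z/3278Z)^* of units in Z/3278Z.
|(Z/3278Z)^*| = 1480

(Z/3278Z)^* consists of the classes a with gcd(a, 3278) = 1, so its order is φ(3278). φ is multiplicative, with φ(p^e) = p^e − p^(e−1). Factorise 3278 = 2 · 11 · 149. Then
  φ(3278) = (2 − 1) · (11 − 1) · (149 − 1) = 1 · 10 · 148 = 1480.
Thus |(Z/3278Z)^*| = 1480.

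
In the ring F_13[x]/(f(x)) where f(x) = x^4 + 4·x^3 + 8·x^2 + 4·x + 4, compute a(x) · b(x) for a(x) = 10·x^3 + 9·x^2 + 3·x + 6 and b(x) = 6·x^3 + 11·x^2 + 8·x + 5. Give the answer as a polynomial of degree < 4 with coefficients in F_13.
Multiply as integer polynomials: a · b = 60·x^6 + 164·x^5 + 197·x^4 + 191·x^3 + 135·x^2 + 63·x + 30. Reducing coefficients mod 13: a · b ≡ 8·x^6 + 8·x^5 + 2·x^4 + 9·x^3 + 5·x^2 + 11·x + 4. Now divide by f(x) = x^4 + 4·x^3 + 8·x^2 + 4·x + 4 in F_13[x], eliminating the leading term at each step:
  leading term 8·x^6: subtract (8·x^2)·f(x) = 8·x^6 + 6·x^5 + 12·x^4 + 6·x^3 + 6·x^2, leaving 2·x^5 + 3·x^4 + 3·x^3 + 12·x^2 + 11·x + 4 (coefficients mod 13)
  leading term 2·x^5: subtract (2·x)·f(x) = 2·x^5 + 8·x^4 + 3·x^3 + 8·x^2 + 8·x, leaving 8·x^4 + 4·x^2 + 3·x + 4 (coefficients mod 13)
  leading term 8·x^4: subtract (8)·f(x) = 8·x^4 + 6·x^3 + 12·x^2 + 6·x + 6, leaving 7·x^3 + 5·x^2 + 10·x + 11 (coefficients mod 13)
The degree is now < 4, so this is the remainder. Hence a · b ≡ 7·x^3 + 5·x^2 + 10·x + 11 in F_13[x]/(f).

Final answer: a · b ≡ 7·x^3 + 5·x^2 + 10·x + 11 (mod f(x))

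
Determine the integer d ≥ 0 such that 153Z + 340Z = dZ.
(153, 340) = (17); d = 17

In the PID Z, (a, b) is generated by gcd(a, b). Compute gcd(340, 153) with the extended Euclidean algorithm, tracking rows (r, s, t) with s·340 + t·153 = r:
  row A: (340, 1, 0)   [1·340 + 0·153 = 340]
  row B: (153, 0, 1)   [0·340 + 1·153 = 153]
  340 = 2·153 + 34   → row C = row A − 2·row B = (34, 1, −2)   [check: 1·340 − 2·153 = 34]
  153 = 4·34 + 17   → row D = row B − 4·row C = (17, −4, 9)   [check: −4·340 + 9·153 = 17]
  34 = 2·17 + 0   → remainder 0, stop. gcd = 17 (last nonzero row D).
So gcd(153, 340) = 17, with Bézout identity −4·340 + 9·153 = 17. Containment (⊇): the Bézout identity exhibits 17 as an element of (153, 340), giving (17) ⊆ (153, 340). Containment (⊆): since 17 | 153 and 17 | 340 (153 = 17·9, 340 = 17·20), every Z-linear combination of 153 and 340 is divisible by 17, so (153, 340) ⊆ (17). Therefore (153, 340) = (17), d = 17.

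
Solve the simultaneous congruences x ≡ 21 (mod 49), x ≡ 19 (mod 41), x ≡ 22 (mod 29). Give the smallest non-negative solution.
x ≡ 30646 (mod 58261); the representative in [0, 58261) is 30646

The moduli 49, 41, 29 are pairwise coprime, so by the CRT there is a unique solution mod 49·41·29 = 58261.
Solve by successive substitution. Start with x ≡ 21 (mod 49).
  Combine with x ≡ 19 (mod 41): write x = 21 + 49·t and require 21 + 49·t ≡ 19 (mod 41), i.e. 49·t ≡ 19 − 21 ≡ 39 (mod 41). Since 49^(−1) ≡ 36 (mod 41) (49 ≡ 8 (mod 41)), t ≡ 36·39 ≡ 10 (mod 41). So x ≡ 21 + 49·10 = 511 (mod 2009).
  Combine with x ≡ 22 (mod 29): write x = 511 + 2009·t and require 511 + 2009·t ≡ 22 (mod 29), i.e. 2009·t ≡ 22 − 511 ≡ 4 (mod 29). Since 2009^(−1) ≡ 11 (mod 29) (2009 ≡ 8 (mod 29)), t ≡ 11·4 ≡ 15 (mod 29). So x ≡ 511 + 2009·15 = 30646 (mod 58261).
Unique solution in [0, 58261): x = 30646.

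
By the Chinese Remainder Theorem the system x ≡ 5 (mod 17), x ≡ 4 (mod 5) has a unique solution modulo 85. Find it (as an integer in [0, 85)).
The moduli 17, 5 are pairwise coprime, so by the CRT there is a unique solution mod 17·5 = 85.
Solve by successive substitution. Start with x ≡ 5 (mod 17).
  Combine with x ≡ 4 (mod 5): write x = 5 + 17·t and require 5 + 17·t ≡ 4 (mod 5), i.e. 17·t ≡ 4 − 5 ≡ 4 (mod 5). Since 17^(−1) ≡ 3 (mod 5) (17 ≡ 2 (mod 5)), t ≡ 3·4 ≡ 2 (mod 5). So x ≡ 5 + 17·2 = 39 (mod 85).
Unique solution in [0, 85): x = 39.

Final answer: x ≡ 39 (mod 85); the representative in [0, 85) is 39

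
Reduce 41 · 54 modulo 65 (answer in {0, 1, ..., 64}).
4

Both factors are already reduced mod 65. 41 · 54 = 2214. Dividing by 65: 2214 = 34·65 + 4. So (41 · 54) mod 65 = 4.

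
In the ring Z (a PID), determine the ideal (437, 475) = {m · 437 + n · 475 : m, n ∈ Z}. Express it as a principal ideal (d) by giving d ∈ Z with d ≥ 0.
In the PID Z, (a, b) is generated by gcd(a, b). Compute gcd(475, 437) with the extended Euclidean algorithm, tracking rows (r, s, t) with s·475 + t·437 = r:
  row A: (475, 1, 0)   [1·475 + 0·437 = 475]
  row B: (437, 0, 1)   [0·475 + 1·437 = 437]
  475 = 1·437 + 38   → row C = row A − 1·row B = (38, 1, −1)   [check: 1·475 − 1·437 = 38]
  437 = 11·38 + 19   → row D = row B − 11·row C = (19, −11, 12)   [check: −11·475 + 12·437 = 19]
  38 = 2·19 + 0   → remainder 0, stop. gcd = 19 (last nonzero row D).
So gcd(437, 475) = 19, with Bézout identity −11·475 + 12·437 = 19. Containment (⊇): the Bézout identity exhibits 19 as an element of (437, 475), giving (19) ⊆ (437, 475). Containment (⊆): since 19 | 437 and 19 | 475 (437 = 19·23, 475 = 19·25), every Z-linear combination of 437 and 475 is divisible by 19, so (437, 475) ⊆ (19). Therefore (437, 475) = (19), d = 19.

Final answer: (437, 475) = (19); d = 19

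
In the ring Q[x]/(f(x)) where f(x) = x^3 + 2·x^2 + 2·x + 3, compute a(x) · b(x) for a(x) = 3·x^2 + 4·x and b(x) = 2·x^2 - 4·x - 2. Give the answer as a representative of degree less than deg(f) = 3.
a · b ≡ -2·x^2 + 6·x + 48 (mod f(x))

First multiply in Q[x] without reducing: a · b = 6·x^4 - 4·x^3 - 22·x^2 - 8·x. Now divide by f(x) = x^3 + 2·x^2 + 2·x + 3, eliminating the leading term at each step:
  leading term 6·x^4: subtract (6·x)·f(x) = 6·x^4 + 12·x^3 + 12·x^2 + 18·x, leaving -16·x^3 - 34·x^2 - 26·x
  leading term -16·x^3: subtract (-16)·f(x) = -16·x^3 - 32·x^2 - 32·x - 48, leaving -2·x^2 + 6·x + 48
The degree is now < 3, so this is the remainder. Hence a · b ≡ -2·x^2 + 6·x + 48 in Q[x]/(f).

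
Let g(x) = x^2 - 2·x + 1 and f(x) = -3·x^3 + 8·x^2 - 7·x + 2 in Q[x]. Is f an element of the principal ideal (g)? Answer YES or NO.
YES

In Q[x] the ideal (g) consists of all multiples of g, so f ∈ (g) iff g | f, i.e. iff the remainder of f on division by g is 0. Divide f by g (g is monic, so eliminate the leading term of the running remainder at each step):
  leading term -3·x^3: subtract (-3·x)·g(x) = -3·x^3 + 6·x^2 - 3·x, leaving 2·x^2 - 4·x + 2
  leading term 2·x^2: subtract (2)·g(x) = 2·x^2 - 4·x + 2, leaving 0
The remainder is 0, so f(x) = g(x) · h(x) with h(x) = 2 - 3·x. Hence g | f, i.e. f ∈ (g).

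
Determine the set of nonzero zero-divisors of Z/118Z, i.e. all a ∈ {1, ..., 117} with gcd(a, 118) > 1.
nonzero zero-divisors of Z/118Z = {2, 4, 6, 8, 10, 12, 14, 16, 18, 20, 22, 24, 26, 28, 30, 32, 34, 36, 38, 40, 42, 44, 46, 48, 50, 52, 54, 56, 58, 59, 60, 62, 64, 66, 68, 70, 72, 74, 76, 78, 80, 82, 84, 86, 88, 90, 92, 94, 96, 98, 100, 102, 104, 106, 108, 110, 112, 114, 116}

An element a ∈ Z/118Z (with a ≠ 0) is a zero-divisor iff gcd(a, 118) > 1 (because a is a unit precisely when gcd(a, n) = 1, and in Z/nZ every nonzero, non-unit element is a zero-divisor). Scan a = 1, ..., 117 and keep those with gcd(a, 118) > 1:
  gcd(2, 118) = 2, gcd(4, 118) = 2, gcd(6, 118) = 2, gcd(8, 118) = 2, gcd(10, 118) = 2, gcd(12, 118) = 2, gcd(14, 118) = 2, gcd(16, 118) = 2, gcd(18, 118) = 2, gcd(20, 118) = 2, gcd(22, 118) = 2, gcd(24, 118) = 2, gcd(26, 118) = 2, gcd(28, 118) = 2, gcd(30, 118) = 2, gcd(32, 118) = 2, gcd(34, 118) = 2, gcd(36, 118) = 2, gcd(38, 118) = 2, gcd(40, 118) = 2, gcd(42, 118) = 2, gcd(44, 118) = 2, gcd(46, 118) = 2, gcd(48, 118) = 2, gcd(50, 118) = 2, gcd(52, 118) = 2, gcd(54, 118) = 2, gcd(56, 118) = 2, gcd(58, 118) = 2, gcd(59, 118) = 59, gcd(60, 118) = 2, gcd(62, 118) = 2, gcd(64, 118) = 2, gcd(66, 118) = 2, gcd(68, 118) = 2, gcd(70, 118) = 2, gcd(72, 118) = 2, gcd(74, 118) = 2, gcd(76, 118) = 2, gcd(78, 118) = 2, gcd(80, 118) = 2, gcd(82, 118) = 2, gcd(84, 118) = 2, gcd(86, 118) = 2, gcd(88, 118) = 2, gcd(90, 118) = 2, gcd(92, 118) = 2, gcd(94, 118) = 2, gcd(96, 118) = 2, gcd(98, 118) = 2, gcd(100, 118) = 2, gcd(102, 118) = 2, gcd(104, 118) = 2, gcd(106, 118) = 2, gcd(108, 118) = 2, gcd(110, 118) = 2, gcd(112, 118) = 2, gcd(114, 118) = 2, gcd(116, 118) = 2.
All other a ∈ {1, ..., 117} have gcd(a, 118) = 1 and are units. So the nonzero zero-divisors are exactly the 59 values of a appearing in this scan.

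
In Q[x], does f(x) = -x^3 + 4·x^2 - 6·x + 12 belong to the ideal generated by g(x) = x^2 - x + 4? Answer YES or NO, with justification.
NO

In Q[x] the ideal (g) consists of all multiples of g, so f ∈ (g) iff g | f, i.e. iff the remainder of f on division by g is 0. Divide f by g (g is monic, so eliminate the leading term of the running remainder at each step):
  leading term -x^3: subtract (-x)·g(x) = -x^3 + x^2 - 4·x, leaving 3·x^2 - 2·x + 12
  leading term 3·x^2: subtract (3)·g(x) = 3·x^2 - 3·x + 12, leaving x
The remainder r(x) = x ≠ 0 (and deg r < deg g), so g ∤ f, i.e. f ∉ (g).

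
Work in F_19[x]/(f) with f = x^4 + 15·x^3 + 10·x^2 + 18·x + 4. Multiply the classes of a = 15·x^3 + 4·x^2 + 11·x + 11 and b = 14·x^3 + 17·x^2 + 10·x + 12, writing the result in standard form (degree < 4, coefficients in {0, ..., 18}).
a · b ≡ 5·x^3 + 16·x^2 + 15·x + 9 (mod f(x))

Multiply as integer polynomials: a · b = 210·x^6 + 311·x^5 + 372·x^4 + 561·x^3 + 345·x^2 + 242·x + 132. Reducing coefficients mod 19: a · b ≡ x^6 + 7·x^5 + 11·x^4 + 10·x^3 + 3·x^2 + 14·x + 18. Now divide by f(x) = x^4 + 15·x^3 + 10·x^2 + 18·x + 4 in F_19[x], eliminating the leading term at each step:
  leading term x^6: subtract (x^2)·f(x) = x^6 + 15·x^5 + 10·x^4 + 18·x^3 + 4·x^2, leaving 11·x^5 + x^4 + 11·x^3 + 18·x^2 + 14·x + 18 (coefficients mod 19)
  leading term 11·x^5: subtract (11·x)·f(x) = 11·x^5 + 13·x^4 + 15·x^3 + 8·x^2 + 6·x, leaving 7·x^4 + 15·x^3 + 10·x^2 + 8·x + 18 (coefficients mod 19)
  leading term 7·x^4: subtract (7)·f(x) = 7·x^4 + 10·x^3 + 13·x^2 + 12·x + 9, leaving 5·x^3 + 16·x^2 + 15·x + 9 (coefficients mod 19)
The degree is now < 4, so this is the remainder. Hence a · b ≡ 5·x^3 + 16·x^2 + 15·x + 9 in F_19[x]/(f).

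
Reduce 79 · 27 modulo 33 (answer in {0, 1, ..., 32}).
21

Reduce the factors first: 79 ≡ 13 (mod 33), so 79 · 27 ≡ 13 · 27 (mod 33). 13 · 27 = 351. Dividing by 33: 351 = 10·33 + 21. So (79 · 27) mod 33 = 21.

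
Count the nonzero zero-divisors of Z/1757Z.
In Z/1757Z each nonzero element is either a unit (gcd with 1757 is 1) or a zero-divisor (gcd > 1). The number of units is φ(1757): factorise 1757 = 7 · 251, so φ(1757) = (7 − 1) · (251 − 1) = 6 · 250 = 1500. The nonzero elements number 1757 − 1 = 1756. Hence the nonzero zero-divisors number 1756 − 1500 = 256.

Final answer: Z/1757Z has 256 nonzero zero-divisors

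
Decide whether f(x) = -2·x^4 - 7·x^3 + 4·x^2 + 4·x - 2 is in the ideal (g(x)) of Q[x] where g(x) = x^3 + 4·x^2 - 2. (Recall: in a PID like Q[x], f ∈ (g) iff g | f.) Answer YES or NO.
YES

In Q[x] the ideal (g) consists of all multiples of g, so f ∈ (g) iff g | f, i.e. iff the remainder of f on division by g is 0. Divide f by g (g is monic, so eliminate the leading term of the running remainder at each step):
  leading term -2·x^4: subtract (-2·x)·g(x) = -2·x^4 - 8·x^3 + 4·x, leaving x^3 + 4·x^2 - 2
  leading term x^3: subtract (1)·g(x) = x^3 + 4·x^2 - 2, leaving 0
The remainder is 0, so f(x) = g(x) · h(x) with h(x) = 1 - 2·x. Hence g | f, i.e. f ∈ (g).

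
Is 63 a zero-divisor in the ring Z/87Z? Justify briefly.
YES

gcd(63, 87) = 3 > 1, so 63 is not a unit in Z/87Z. In Z/nZ every nonzero non-unit is a zero-divisor: explicitly, take b = 87/gcd = 29 ≠ 0 (mod 87); then 63·29 = 1827 = 21·87, i.e. 63·29 ≡ 0 (mod 87). So 63 is a zero-divisor.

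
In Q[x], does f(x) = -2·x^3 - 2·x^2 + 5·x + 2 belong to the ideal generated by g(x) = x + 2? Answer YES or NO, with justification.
In Q[x] the ideal (g) consists of all multiples of g, so f ∈ (g) iff g | f, i.e. iff the remainder of f on division by g is 0. Divide f by g (g is monic, so eliminate the leading term of the running remainder at each step):
  leading term -2·x^3: subtract (-2·x^2)·g(x) = -2·x^3 - 4·x^2, leaving 2·x^2 + 5·x + 2
  leading term 2·x^2: subtract (2·x)·g(x) = 2·x^2 + 4·x, leaving x + 2
  leading term x: subtract (1)·g(x) = x + 2, leaving 0
The remainder is 0, so f(x) = g(x) · h(x) with h(x) = -2·x^2 + 2·x + 1. Hence g | f, i.e. f ∈ (g).

Final answer: YES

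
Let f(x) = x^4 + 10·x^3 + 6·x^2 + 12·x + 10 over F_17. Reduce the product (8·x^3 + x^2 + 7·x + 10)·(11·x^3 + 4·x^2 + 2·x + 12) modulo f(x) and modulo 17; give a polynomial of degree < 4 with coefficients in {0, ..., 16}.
Multiply as integer polynomials: a · b = 88·x^6 + 43·x^5 + 97·x^4 + 236·x^3 + 66·x^2 + 104·x + 120. Reducing coefficients mod 17: a · b ≡ 3·x^6 + 9·x^5 + 12·x^4 + 15·x^3 + 15·x^2 + 2·x + 1. Now divide by f(x) = x^4 + 10·x^3 + 6·x^2 + 12·x + 10 in F_17[x], eliminating the leading term at each step:
  leading term 3·x^6: subtract (3·x^2)·f(x) = 3·x^6 + 13·x^5 + x^4 + 2·x^3 + 13·x^2, leaving 13·x^5 + 11·x^4 + 13·x^3 + 2·x^2 + 2·x + 1 (coefficients mod 17)
  leading term 13·x^5: subtract (13·x)·f(x) = 13·x^5 + 11·x^4 + 10·x^3 + 3·x^2 + 11·x, leaving 3·x^3 + 16·x^2 + 8·x + 1 (coefficients mod 17)
The degree is now < 4, so this is the remainder. Hence a · b ≡ 3·x^3 + 16·x^2 + 8·x + 1 in F_17[x]/(f).

Final answer: a · b ≡ 3·x^3 + 16·x^2 + 8·x + 1 (mod f(x))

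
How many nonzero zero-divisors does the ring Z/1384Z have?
Z/1384Z has 695 nonzero zero-divisors

In Z/1384Z each nonzero element is either a unit (gcd with 1384 is 1) or a zero-divisor (gcd > 1). The number of units is φ(1384): factorise 1384 = 2^3 · 173, so φ(1384) = (2^3 − 2^2) · (173 − 1) = 4 · 172 = 688. The nonzero elements number 1384 − 1 = 1383. Hence the nonzero zero-divisors number 1383 − 688 = 695.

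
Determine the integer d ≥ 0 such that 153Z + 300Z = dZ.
(153, 300) = (3); d = 3

In the PID Z, (a, b) is generated by gcd(a, b). Compute gcd(300, 153) with the extended Euclidean algorithm, tracking rows (r, s, t) with s·300 + t·153 = r:
  row A: (300, 1, 0)   [1·300 + 0·153 = 300]
  row B: (153, 0, 1)   [0·300 + 1·153 = 153]
  300 = 1·153 + 147   → row C = row A − 1·row B = (147, 1, −1)   [check: 1·300 − 1·153 = 147]
  153 = 1·147 + 6   → row D = row B − 1·row C = (6, −1, 2)   [check: −1·300 + 2·153 = 6]
  147 = 24·6 + 3   → row E = row C − 24·row D = (3, 25, −49)   [check: 25·300 − 49·153 = 3]
  6 = 2·3 + 0   → remainder 0, stop. gcd = 3 (last nonzero row E).
So gcd(153, 300) = 3, with Bézout identity 25·300 − 49·153 = 3. Containment (⊇): the Bézout identity exhibits 3 as an element of (153, 300), giving (3) ⊆ (153, 300). Containment (⊆): since 3 | 153 and 3 | 300 (153 = 3·51, 300 = 3·100), every Z-linear combination of 153 and 300 is divisible by 3, so (153, 300) ⊆ (3). Therefore (153, 300) = (3), d = 3.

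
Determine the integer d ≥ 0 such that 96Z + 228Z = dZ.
In the PID Z, (a, b) is generated by gcd(a, b). Compute gcd(228, 96) with the extended Euclidean algorithm, tracking rows (r, s, t) with s·228 + t·96 = r:
  row A: (228, 1, 0)   [1·228 + 0·96 = 228]
  row B: (96, 0, 1)   [0·228 + 1·96 = 96]
  228 = 2·96 + 36   → row C = row A − 2·row B = (36, 1, −2)   [check: 1·228 − 2·96 = 36]
  96 = 2·36 + 24   → row D = row B − 2·row C = (24, −2, 5)   [check: −2·228 + 5·96 = 24]
  36 = 1·24 + 12   → row E = row C − 1·row D = (12, 3, −7)   [check: 3·228 − 7·96 = 12]
  24 = 2·12 + 0   → remainder 0, stop. gcd = 12 (last nonzero row E).
So gcd(96, 228) = 12, with Bézout identity 3·228 − 7·96 = 12. Containment (⊇): the Bézout identity exhibits 12 as an element of (96, 228), giving (12) ⊆ (96, 228). Containment (⊆): since 12 | 96 and 12 | 228 (96 = 12·8, 228 = 12·19), every Z-linear combination of 96 and 228 is divisible by 12, so (96, 228) ⊆ (12). Therefore (96, 228) = (12), d = 12.

Final answer: (96, 228) = (12); d = 12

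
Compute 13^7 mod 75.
Use repeated squaring. Binary(7) = 111. Walk through the bits of the exponent 7 left-to-right: at each bit after the leading one, square the running value, then multiply by 13 if the bit is 1 (always reducing mod 75):
  bit 1 = 1 (leading): start with 13.
  bit 2 = 1: square 13^2 = 169 ≡ 19; bit is 1, so multiply 19·13 = 247 ≡ 22 (mod 75).
  bit 3 = 1: square 22^2 = 484 ≡ 34; bit is 1, so multiply 34·13 = 442 ≡ 67 (mod 75).
Final value: 13^7 ≡ 67 (mod 75).

Final answer: 67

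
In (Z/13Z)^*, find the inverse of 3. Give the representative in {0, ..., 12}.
3^(−1) ≡ 9 (mod 13)

Apply the extended Euclidean algorithm to (13, 3), tracking rows (r, s, t) with s·13 + t·3 = r. Each division r_prev = q·r_cur + r_new produces the new row as (previous row) − q·(current row):
  row A: (13, 1, 0)   [1·13 + 0·3 = 13]
  row B: (3, 0, 1)   [0·13 + 1·3 = 3]
  13 = 4·3 + 1   → row C = row A − 4·row B = (1, 1, −4)   [check: 1·13 − 4·3 = 1]
  3 = 3·1 + 0   → remainder 0, stop. gcd = 1 (last nonzero row C).
The gcd is 1, so 3 is invertible mod 13. The last nonzero row gives 1·13 − 4·3 = 1, so t = −4. So 3^(−1) ≡ −4 ≡ 9 (mod 13). Verify: 3 · 9 = 27 ≡ 1 (mod 13). ✓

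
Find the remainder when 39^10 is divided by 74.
25

Use repeated squaring. Binary(10) = 1010. Walk through the bits of the exponent 10 left-to-right: at each bit after the leading one, square the running value, then multiply by 39 if the bit is 1 (always reducing mod 74):
  bit 1 = 1 (leading): start with 39.
  bit 2 = 0: square 39^2 = 1521 ≡ 41 (mod 74).
  bit 3 = 1: square 41^2 = 1681 ≡ 53; bit is 1, so multiply 53·39 = 2067 ≡ 69 (mod 74).
  bit 4 = 0: square 69^2 = 4761 ≡ 25 (mod 74).
Final value: 39^10 ≡ 25 (mod 74).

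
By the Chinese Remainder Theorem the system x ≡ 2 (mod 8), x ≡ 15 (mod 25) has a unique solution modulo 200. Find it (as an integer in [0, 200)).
x ≡ 90 (mod 200); the representative in [0, 200) is 90

The moduli 8, 25 are pairwise coprime, so by the CRT there is a unique solution mod 8·25 = 200.
Solve by successive substitution. Start with x ≡ 2 (mod 8).
  Combine with x ≡ 15 (mod 25): write x = 2 + 8·t and require 2 + 8·t ≡ 15 (mod 25), i.e. 8·t ≡ 15 − 2 ≡ 13 (mod 25). Since 8^(−1) ≡ 22 (mod 25), t ≡ 22·13 ≡ 11 (mod 25). So x ≡ 2 + 8·11 = 90 (mod 200).
Unique solution in [0, 200): x = 90.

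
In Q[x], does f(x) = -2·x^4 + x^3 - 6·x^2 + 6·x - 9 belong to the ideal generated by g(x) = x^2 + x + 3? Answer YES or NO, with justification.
In Q[x] the ideal (g) consists of all multiples of g, so f ∈ (g) iff g | f, i.e. iff the remainder of f on division by g is 0. Divide f by g (g is monic, so eliminate the leading term of the running remainder at each step):
  leading term -2·x^4: subtract (-2·x^2)·g(x) = -2·x^4 - 2·x^3 - 6·x^2, leaving 3·x^3 + 6·x - 9
  leading term 3·x^3: subtract (3·x)·g(x) = 3·x^3 + 3·x^2 + 9·x, leaving -3·x^2 - 3·x - 9
  leading term -3·x^2: subtract (-3)·g(x) = -3·x^2 - 3·x - 9, leaving 0
The remainder is 0, so f(x) = g(x) · h(x) with h(x) = -2·x^2 + 3·x - 3. Hence g | f, i.e. f ∈ (g).

Final answer: YES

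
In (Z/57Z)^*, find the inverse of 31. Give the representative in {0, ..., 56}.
Apply the extended Euclidean algorithm to (57, 31), tracking rows (r, s, t) with s·57 + t·31 = r. Each division r_prev = q·r_cur + r_new produces the new row as (previous row) − q·(current row):
  row A: (57, 1, 0)   [1·57 + 0·31 = 57]
  row B: (31, 0, 1)   [0·57 + 1·31 = 31]
  57 = 1·31 + 26   → row C = row A − 1·row B = (26, 1, −1)   [check: 1·57 − 1·31 = 26]
  31 = 1·26 + 5   → row D = row B − 1·row C = (5, −1, 2)   [check: −1·57 + 2·31 = 5]
  26 = 5·5 + 1   → row E = row C − 5·row D = (1, 6, −11)   [check: 6·57 − 11·31 = 1]
  5 = 5·1 + 0   → remainder 0, stop. gcd = 1 (last nonzero row E).
The gcd is 1, so 31 is invertible mod 57. The last nonzero row gives 6·57 − 11·31 = 1, so t = −11. So 31^(−1) ≡ −11 ≡ 46 (mod 57). Verify: 31 · 46 = 1426 ≡ 1 (mod 57). ✓

Final answer: 31^(−1) ≡ 46 (mod 57)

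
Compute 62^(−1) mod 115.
62^(−1) ≡ 13 (mod 115)

Apply the extended Euclidean algorithm to (115, 62), tracking rows (r, s, t) with s·115 + t·62 = r. Each division r_prev = q·r_cur + r_new produces the new row as (previous row) − q·(current row):
  row A: (115, 1, 0)   [1·115 + 0·62 = 115]
  row B: (62, 0, 1)   [0·115 + 1·62 = 62]
  115 = 1·62 + 53   → row C = row A − 1·row B = (53, 1, −1)   [check: 1·115 − 1·62 = 53]
  62 = 1·53 + 9   → row D = row B − 1·row C = (9, −1, 2)   [check: −1·115 + 2·62 = 9]
  53 = 5·9 + 8   → row E = row C − 5·row D = (8, 6, −11)   [check: 6·115 − 11·62 = 8]
  9 = 1·8 + 1   → row F = row D − 1·row E = (1, −7, 13)   [check: −7·115 + 13·62 = 1]
  8 = 8·1 + 0   → remainder 0, stop. gcd = 1 (last nonzero row F).
The gcd is 1, so 62 is invertible mod 115. The last nonzero row gives −7·115 + 13·62 = 1, so t = 13. So 62^(−1) ≡ 13 (mod 115). Verify: 62 · 13 = 806 ≡ 1 (mod 115). ✓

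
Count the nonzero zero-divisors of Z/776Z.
Z/776Z has 391 nonzero zero-divisors

In Z/776Z each nonzero element is either a unit (gcd with 776 is 1) or a zero-divisor (gcd > 1). The number of units is φ(776): factorise 776 = 2^3 · 97, so φ(776) = (2^3 − 2^2) · (97 − 1) = 4 · 96 = 384. The nonzero elements number 776 − 1 = 775. Hence the nonzero zero-divisors number 775 − 384 = 391.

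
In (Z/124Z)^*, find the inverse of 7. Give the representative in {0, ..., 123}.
7^(−1) ≡ 71 (mod 124)

Apply the extended Euclidean algorithm to (124, 7), tracking rows (r, s, t) with s·124 + t·7 = r. Each division r_prev = q·r_cur + r_new produces the new row as (previous row) − q·(current row):
  row A: (124, 1, 0)   [1·124 + 0·7 = 124]
  row B: (7, 0, 1)   [0·124 + 1·7 = 7]
  124 = 17·7 + 5   → row C = row A − 17·row B = (5, 1, −17)   [check: 1·124 − 17·7 = 5]
  7 = 1·5 + 2   → row D = row B − 1·row C = (2, −1, 18)   [check: −1·124 + 18·7 = 2]
  5 = 2·2 + 1   → row E = row C − 2·row D = (1, 3, −53)   [check: 3·124 − 53·7 = 1]
  2 = 2·1 + 0   → remainder 0, stop. gcd = 1 (last nonzero row E).
The gcd is 1, so 7 is invertible mod 124. The last nonzero row gives 3·124 − 53·7 = 1, so t = −53. So 7^(−1) ≡ −53 ≡ 71 (mod 124). Verify: 7 · 71 = 497 ≡ 1 (mod 124). ✓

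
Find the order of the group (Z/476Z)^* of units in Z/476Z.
|(Z/476Z)^*| = 192

(Z/476Z)^* consists of the classes a with gcd(a, 476) = 1, so its order is φ(476). φ is multiplicative, with φ(p^e) = p^e − p^(e−1). Factorise 476 = 2^2 · 7 · 17. Then
  φ(476) = (2^2 − 2^1) · (7 − 1) · (17 − 1) = 2 · 6 · 16 = 192.
Thus |(Z/476Z)^*| = 192.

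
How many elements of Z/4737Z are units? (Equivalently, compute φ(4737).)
An element a ∈ Z/4737Z is a unit iff gcd(a, 4737) = 1, so the number of units is φ(4737). φ is multiplicative, with φ(p^e) = p^e − p^(e−1). Factorise 4737 = 3 · 1579. Then
  φ(4737) = (3 − 1) · (1579 − 1) = 2 · 1578 = 3156.

Final answer: Z/4737Z has φ(4737) = 3156 units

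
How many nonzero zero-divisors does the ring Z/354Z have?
In Z/354Z each nonzero element is either a unit (gcd with 354 is 1) or a zero-divisor (gcd > 1). The number of units is φ(354): factorise 354 = 2 · 3 · 59, so φ(354) = (2 − 1) · (3 − 1) · (59 − 1) = 1 · 2 · 58 = 116. The nonzero elements number 354 − 1 = 353. Hence the nonzero zero-divisors number 353 − 116 = 237.

Final answer: Z/354Z has 237 nonzero zero-divisors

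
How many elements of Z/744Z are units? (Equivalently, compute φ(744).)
Z/744Z has φ(744) = 240 units

An element a ∈ Z/744Z is a unit iff gcd(a, 744) = 1, so the number of units is φ(744). φ is multiplicative, with φ(p^e) = p^e − p^(e−1). Factorise 744 = 2^3 · 3 · 31. Then
  φ(744) = (2^3 − 2^2) · (3 − 1) · (31 − 1) = 4 · 2 · 30 = 240.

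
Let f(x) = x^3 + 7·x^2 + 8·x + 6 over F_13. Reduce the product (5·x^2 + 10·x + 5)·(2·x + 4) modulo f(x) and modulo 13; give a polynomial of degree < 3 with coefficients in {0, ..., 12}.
a · b ≡ 9·x^2 + 9·x + 12 (mod f(x))

Multiply as integer polynomials: a · b = 10·x^3 + 40·x^2 + 50·x + 20. Reducing coefficients mod 13: a · b ≡ 10·x^3 + x^2 + 11·x + 7. Now divide by f(x) = x^3 + 7·x^2 + 8·x + 6 in F_13[x], eliminating the leading term at each step:
  leading term 10·x^3: subtract (10)·f(x) = 10·x^3 + 5·x^2 + 2·x + 8, leaving 9·x^2 + 9·x + 12 (coefficients mod 13)
The degree is now < 3, so this is the remainder. Hence a · b ≡ 9·x^2 + 9·x + 12 in F_13[x]/(f).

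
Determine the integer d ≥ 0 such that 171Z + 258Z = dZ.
In the PID Z, (a, b) is generated by gcd(a, b). Compute gcd(258, 171) with the extended Euclidean algorithm, tracking rows (r, s, t) with s·258 + t·171 = r:
  row A: (258, 1, 0)   [1·258 + 0·171 = 258]
  row B: (171, 0, 1)   [0·258 + 1·171 = 171]
  258 = 1·171 + 87   → row C = row A − 1·row B = (87, 1, −1)   [check: 1·258 − 1·171 = 87]
  171 = 1·87 + 84   → row D = row B − 1·row C = (84, −1, 2)   [check: −1·258 + 2·171 = 84]
  87 = 1·84 + 3   → row E = row C − 1·row D = (3, 2, −3)   [check: 2·258 − 3·171 = 3]
  84 = 28·3 + 0   → remainder 0, stop. gcd = 3 (last nonzero row E).
So gcd(171, 258) = 3, with Bézout identity 2·258 − 3·171 = 3. Containment (⊇): the Bézout identity exhibits 3 as an element of (171, 258), giving (3) ⊆ (171, 258). Containment (⊆): since 3 | 171 and 3 | 258 (171 = 3·57, 258 = 3·86), every Z-linear combination of 171 and 258 is divisible by 3, so (171, 258) ⊆ (3). Therefore (171, 258) = (3), d = 3.

Final answer: (171, 258) = (3); d = 3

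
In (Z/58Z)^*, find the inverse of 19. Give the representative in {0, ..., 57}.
Apply the extended Euclidean algorithm to (58, 19), tracking rows (r, s, t) with s·58 + t·19 = r. Each division r_prev = q·r_cur + r_new produces the new row as (previous row) − q·(current row):
  row A: (58, 1, 0)   [1·58 + 0·19 = 58]
  row B: (19, 0, 1)   [0·58 + 1·19 = 19]
  58 = 3·19 + 1   → row C = row A − 3·row B = (1, 1, −3)   [check: 1·58 − 3·19 = 1]
  19 = 19·1 + 0   → remainder 0, stop. gcd = 1 (last nonzero row C).
The gcd is 1, so 19 is invertible mod 58. The last nonzero row gives 1·58 − 3·19 = 1, so t = −3. So 19^(−1) ≡ −3 ≡ 55 (mod 58). Verify: 19 · 55 = 1045 ≡ 1 (mod 58). ✓

Final answer: 19^(−1) ≡ 55 (mod 58)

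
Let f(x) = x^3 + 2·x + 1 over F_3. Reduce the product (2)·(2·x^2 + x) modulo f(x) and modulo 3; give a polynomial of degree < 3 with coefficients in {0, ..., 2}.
a · b ≡ x^2 + 2·x (mod f(x))

Multiply as integer polynomials: a · b = 4·x^2 + 2·x. Reducing coefficients mod 3: a · b ≡ x^2 + 2·x. This already has degree < 3, so no reduction by f is needed. Hence a · b ≡ x^2 + 2·x in F_3[x]/(f).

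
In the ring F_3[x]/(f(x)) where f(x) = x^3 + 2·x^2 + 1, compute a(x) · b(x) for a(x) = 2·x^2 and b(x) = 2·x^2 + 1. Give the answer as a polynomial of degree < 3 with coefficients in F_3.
a · b ≡ 2·x + 2 (mod f(x))

Multiply as integer polynomials: a · b = 4·x^4 + 2·x^2. Reducing coefficients mod 3: a · b ≡ x^4 + 2·x^2. Now divide by f(x) = x^3 + 2·x^2 + 1 in F_3[x], eliminating the leading term at each step:
  leading term x^4: subtract (x)·f(x) = x^4 + 2·x^3 + x, leaving x^3 + 2·x^2 + 2·x (coefficients mod 3)
  leading term x^3: subtract (1)·f(x) = x^3 + 2·x^2 + 1, leaving 2·x + 2 (coefficients mod 3)
The degree is now < 3, so this is the remainder. Hence a · b ≡ 2·x + 2 in F_3[x]/(f).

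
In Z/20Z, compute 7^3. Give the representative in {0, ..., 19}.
3

Use repeated squaring. Binary(3) = 11. Walk through the bits of the exponent 3 left-to-right: at each bit after the leading one, square the running value, then multiply by 7 if the bit is 1 (always reducing mod 20):
  bit 1 = 1 (leading): start with 7.
  bit 2 = 1: square 7^2 = 49 ≡ 9; bit is 1, so multiply 9·7 = 63 ≡ 3 (mod 20).
Final value: 7^3 ≡ 3 (mod 20).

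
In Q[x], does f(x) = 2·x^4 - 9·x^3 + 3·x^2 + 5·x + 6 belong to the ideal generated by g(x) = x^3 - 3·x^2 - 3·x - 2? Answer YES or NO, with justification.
YES

In Q[x] the ideal (g) consists of all multiples of g, so f ∈ (g) iff g | f, i.e. iff the remainder of f on division by g is 0. Divide f by g (g is monic, so eliminate the leading term of the running remainder at each step):
  leading term 2·x^4: subtract (2·x)·g(x) = 2·x^4 - 6·x^3 - 6·x^2 - 4·x, leaving -3·x^3 + 9·x^2 + 9·x + 6
  leading term -3·x^3: subtract (-3)·g(x) = -3·x^3 + 9·x^2 + 9·x + 6, leaving 0
The remainder is 0, so f(x) = g(x) · h(x) with h(x) = 2·x - 3. Hence g | f, i.e. f ∈ (g).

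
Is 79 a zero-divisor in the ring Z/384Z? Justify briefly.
gcd(79, 384) = 1, so 79 is a unit in Z/384Z (it has a multiplicative inverse). A unit cannot be a zero-divisor: if 79·b ≡ 0 then multiplying both sides by 79^(−1) gives b ≡ 0. So 79 is not a zero-divisor.

Final answer: NO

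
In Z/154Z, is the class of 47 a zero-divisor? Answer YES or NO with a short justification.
NO

gcd(47, 154) = 1, so 47 is a unit in Z/154Z (it has a multiplicative inverse). A unit cannot be a zero-divisor: if 47·b ≡ 0 then multiplying both sides by 47^(−1) gives b ≡ 0. So 47 is not a zero-divisor.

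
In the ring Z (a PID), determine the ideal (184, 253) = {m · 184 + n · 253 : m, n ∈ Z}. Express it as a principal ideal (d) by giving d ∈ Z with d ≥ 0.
(184, 253) = (23); d = 23

In the PID Z, (a, b) is generated by gcd(a, b). Compute gcd(253, 184) with the extended Euclidean algorithm, tracking rows (r, s, t) with s·253 + t·184 = r:
  row A: (253, 1, 0)   [1·253 + 0·184 = 253]
  row B: (184, 0, 1)   [0·253 + 1·184 = 184]
  253 = 1·184 + 69   → row C = row A − 1·row B = (69, 1, −1)   [check: 1·253 − 1·184 = 69]
  184 = 2·69 + 46   → row D = row B − 2·row C = (46, −2, 3)   [check: −2·253 + 3·184 = 46]
  69 = 1·46 + 23   → row E = row C − 1·row D = (23, 3, −4)   [check: 3·253 − 4·184 = 23]
  46 = 2·23 + 0   → remainder 0, stop. gcd = 23 (last nonzero row E).
So gcd(184, 253) = 23, with Bézout identity 3·253 − 4·184 = 23. Containment (⊇): the Bézout identity exhibits 23 as an element of (184, 253), giving (23) ⊆ (184, 253). Containment (⊆): since 23 | 184 and 23 | 253 (184 = 23·8, 253 = 23·11), every Z-linear combination of 184 and 253 is divisible by 23, so (184, 253) ⊆ (23). Therefore (184, 253) = (23), d = 23.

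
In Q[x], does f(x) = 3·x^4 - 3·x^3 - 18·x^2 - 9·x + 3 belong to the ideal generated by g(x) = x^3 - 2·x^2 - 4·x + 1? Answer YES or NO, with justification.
YES

In Q[x] the ideal (g) consists of all multiples of g, so f ∈ (g) iff g | f, i.e. iff the remainder of f on division by g is 0. Divide f by g (g is monic, so eliminate the leading term of the running remainder at each step):
  leading term 3·x^4: subtract (3·x)·g(x) = 3·x^4 - 6·x^3 - 12·x^2 + 3·x, leaving 3·x^3 - 6·x^2 - 12·x + 3
  leading term 3·x^3: subtract (3)·g(x) = 3·x^3 - 6·x^2 - 12·x + 3, leaving 0
The remainder is 0, so f(x) = g(x) · h(x) with h(x) = 3·x + 3. Hence g | f, i.e. f ∈ (g).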